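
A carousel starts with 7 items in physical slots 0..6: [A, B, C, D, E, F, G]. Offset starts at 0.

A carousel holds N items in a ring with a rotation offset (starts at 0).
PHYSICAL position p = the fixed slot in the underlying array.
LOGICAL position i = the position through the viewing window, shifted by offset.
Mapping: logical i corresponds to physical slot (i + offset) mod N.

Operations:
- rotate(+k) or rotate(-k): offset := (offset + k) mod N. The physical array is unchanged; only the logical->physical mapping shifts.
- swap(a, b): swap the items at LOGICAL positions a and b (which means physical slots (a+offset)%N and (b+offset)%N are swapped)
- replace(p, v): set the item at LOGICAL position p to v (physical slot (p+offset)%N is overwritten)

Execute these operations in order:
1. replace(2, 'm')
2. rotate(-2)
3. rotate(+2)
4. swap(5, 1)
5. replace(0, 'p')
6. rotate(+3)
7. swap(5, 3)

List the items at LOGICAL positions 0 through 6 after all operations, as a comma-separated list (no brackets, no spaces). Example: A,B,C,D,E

Answer: D,E,B,F,p,G,m

Derivation:
After op 1 (replace(2, 'm')): offset=0, physical=[A,B,m,D,E,F,G], logical=[A,B,m,D,E,F,G]
After op 2 (rotate(-2)): offset=5, physical=[A,B,m,D,E,F,G], logical=[F,G,A,B,m,D,E]
After op 3 (rotate(+2)): offset=0, physical=[A,B,m,D,E,F,G], logical=[A,B,m,D,E,F,G]
After op 4 (swap(5, 1)): offset=0, physical=[A,F,m,D,E,B,G], logical=[A,F,m,D,E,B,G]
After op 5 (replace(0, 'p')): offset=0, physical=[p,F,m,D,E,B,G], logical=[p,F,m,D,E,B,G]
After op 6 (rotate(+3)): offset=3, physical=[p,F,m,D,E,B,G], logical=[D,E,B,G,p,F,m]
After op 7 (swap(5, 3)): offset=3, physical=[p,G,m,D,E,B,F], logical=[D,E,B,F,p,G,m]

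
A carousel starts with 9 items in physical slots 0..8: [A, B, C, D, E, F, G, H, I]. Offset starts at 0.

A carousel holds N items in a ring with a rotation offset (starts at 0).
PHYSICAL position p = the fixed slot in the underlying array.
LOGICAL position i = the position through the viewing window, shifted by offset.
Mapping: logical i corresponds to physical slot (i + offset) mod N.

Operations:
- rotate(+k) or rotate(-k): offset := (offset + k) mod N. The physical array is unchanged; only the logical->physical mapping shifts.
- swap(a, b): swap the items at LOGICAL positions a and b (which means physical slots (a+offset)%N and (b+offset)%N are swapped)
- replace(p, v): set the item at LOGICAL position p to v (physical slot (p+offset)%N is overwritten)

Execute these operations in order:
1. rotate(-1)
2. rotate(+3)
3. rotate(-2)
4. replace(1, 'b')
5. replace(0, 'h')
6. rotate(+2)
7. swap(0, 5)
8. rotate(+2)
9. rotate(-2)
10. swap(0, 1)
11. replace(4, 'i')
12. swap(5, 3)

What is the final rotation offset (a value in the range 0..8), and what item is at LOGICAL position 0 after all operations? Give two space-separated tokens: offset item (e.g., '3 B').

After op 1 (rotate(-1)): offset=8, physical=[A,B,C,D,E,F,G,H,I], logical=[I,A,B,C,D,E,F,G,H]
After op 2 (rotate(+3)): offset=2, physical=[A,B,C,D,E,F,G,H,I], logical=[C,D,E,F,G,H,I,A,B]
After op 3 (rotate(-2)): offset=0, physical=[A,B,C,D,E,F,G,H,I], logical=[A,B,C,D,E,F,G,H,I]
After op 4 (replace(1, 'b')): offset=0, physical=[A,b,C,D,E,F,G,H,I], logical=[A,b,C,D,E,F,G,H,I]
After op 5 (replace(0, 'h')): offset=0, physical=[h,b,C,D,E,F,G,H,I], logical=[h,b,C,D,E,F,G,H,I]
After op 6 (rotate(+2)): offset=2, physical=[h,b,C,D,E,F,G,H,I], logical=[C,D,E,F,G,H,I,h,b]
After op 7 (swap(0, 5)): offset=2, physical=[h,b,H,D,E,F,G,C,I], logical=[H,D,E,F,G,C,I,h,b]
After op 8 (rotate(+2)): offset=4, physical=[h,b,H,D,E,F,G,C,I], logical=[E,F,G,C,I,h,b,H,D]
After op 9 (rotate(-2)): offset=2, physical=[h,b,H,D,E,F,G,C,I], logical=[H,D,E,F,G,C,I,h,b]
After op 10 (swap(0, 1)): offset=2, physical=[h,b,D,H,E,F,G,C,I], logical=[D,H,E,F,G,C,I,h,b]
After op 11 (replace(4, 'i')): offset=2, physical=[h,b,D,H,E,F,i,C,I], logical=[D,H,E,F,i,C,I,h,b]
After op 12 (swap(5, 3)): offset=2, physical=[h,b,D,H,E,C,i,F,I], logical=[D,H,E,C,i,F,I,h,b]

Answer: 2 D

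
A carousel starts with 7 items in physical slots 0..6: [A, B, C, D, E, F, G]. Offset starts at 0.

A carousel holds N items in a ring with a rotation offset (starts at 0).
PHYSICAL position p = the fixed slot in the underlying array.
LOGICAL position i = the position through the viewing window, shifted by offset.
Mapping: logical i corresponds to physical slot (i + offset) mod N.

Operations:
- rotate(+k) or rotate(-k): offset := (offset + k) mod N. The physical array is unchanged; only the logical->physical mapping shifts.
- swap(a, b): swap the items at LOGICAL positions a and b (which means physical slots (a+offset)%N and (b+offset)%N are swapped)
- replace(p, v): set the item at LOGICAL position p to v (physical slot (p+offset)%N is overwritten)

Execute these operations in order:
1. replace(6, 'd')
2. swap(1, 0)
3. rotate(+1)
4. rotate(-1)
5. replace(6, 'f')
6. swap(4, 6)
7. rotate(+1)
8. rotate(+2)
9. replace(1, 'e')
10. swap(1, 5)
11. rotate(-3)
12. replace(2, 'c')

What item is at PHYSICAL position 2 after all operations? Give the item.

Answer: c

Derivation:
After op 1 (replace(6, 'd')): offset=0, physical=[A,B,C,D,E,F,d], logical=[A,B,C,D,E,F,d]
After op 2 (swap(1, 0)): offset=0, physical=[B,A,C,D,E,F,d], logical=[B,A,C,D,E,F,d]
After op 3 (rotate(+1)): offset=1, physical=[B,A,C,D,E,F,d], logical=[A,C,D,E,F,d,B]
After op 4 (rotate(-1)): offset=0, physical=[B,A,C,D,E,F,d], logical=[B,A,C,D,E,F,d]
After op 5 (replace(6, 'f')): offset=0, physical=[B,A,C,D,E,F,f], logical=[B,A,C,D,E,F,f]
After op 6 (swap(4, 6)): offset=0, physical=[B,A,C,D,f,F,E], logical=[B,A,C,D,f,F,E]
After op 7 (rotate(+1)): offset=1, physical=[B,A,C,D,f,F,E], logical=[A,C,D,f,F,E,B]
After op 8 (rotate(+2)): offset=3, physical=[B,A,C,D,f,F,E], logical=[D,f,F,E,B,A,C]
After op 9 (replace(1, 'e')): offset=3, physical=[B,A,C,D,e,F,E], logical=[D,e,F,E,B,A,C]
After op 10 (swap(1, 5)): offset=3, physical=[B,e,C,D,A,F,E], logical=[D,A,F,E,B,e,C]
After op 11 (rotate(-3)): offset=0, physical=[B,e,C,D,A,F,E], logical=[B,e,C,D,A,F,E]
After op 12 (replace(2, 'c')): offset=0, physical=[B,e,c,D,A,F,E], logical=[B,e,c,D,A,F,E]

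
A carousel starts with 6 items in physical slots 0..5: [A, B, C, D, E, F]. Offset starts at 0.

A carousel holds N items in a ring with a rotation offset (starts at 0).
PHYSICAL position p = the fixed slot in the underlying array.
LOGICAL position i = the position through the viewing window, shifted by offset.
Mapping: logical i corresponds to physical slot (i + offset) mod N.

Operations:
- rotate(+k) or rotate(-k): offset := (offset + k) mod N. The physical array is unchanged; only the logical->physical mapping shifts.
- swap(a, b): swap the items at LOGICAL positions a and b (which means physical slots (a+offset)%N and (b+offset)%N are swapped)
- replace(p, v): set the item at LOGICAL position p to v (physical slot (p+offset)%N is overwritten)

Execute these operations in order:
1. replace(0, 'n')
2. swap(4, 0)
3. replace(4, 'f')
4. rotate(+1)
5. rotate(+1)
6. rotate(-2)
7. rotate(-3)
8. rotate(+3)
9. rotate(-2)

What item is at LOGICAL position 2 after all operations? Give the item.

Answer: E

Derivation:
After op 1 (replace(0, 'n')): offset=0, physical=[n,B,C,D,E,F], logical=[n,B,C,D,E,F]
After op 2 (swap(4, 0)): offset=0, physical=[E,B,C,D,n,F], logical=[E,B,C,D,n,F]
After op 3 (replace(4, 'f')): offset=0, physical=[E,B,C,D,f,F], logical=[E,B,C,D,f,F]
After op 4 (rotate(+1)): offset=1, physical=[E,B,C,D,f,F], logical=[B,C,D,f,F,E]
After op 5 (rotate(+1)): offset=2, physical=[E,B,C,D,f,F], logical=[C,D,f,F,E,B]
After op 6 (rotate(-2)): offset=0, physical=[E,B,C,D,f,F], logical=[E,B,C,D,f,F]
After op 7 (rotate(-3)): offset=3, physical=[E,B,C,D,f,F], logical=[D,f,F,E,B,C]
After op 8 (rotate(+3)): offset=0, physical=[E,B,C,D,f,F], logical=[E,B,C,D,f,F]
After op 9 (rotate(-2)): offset=4, physical=[E,B,C,D,f,F], logical=[f,F,E,B,C,D]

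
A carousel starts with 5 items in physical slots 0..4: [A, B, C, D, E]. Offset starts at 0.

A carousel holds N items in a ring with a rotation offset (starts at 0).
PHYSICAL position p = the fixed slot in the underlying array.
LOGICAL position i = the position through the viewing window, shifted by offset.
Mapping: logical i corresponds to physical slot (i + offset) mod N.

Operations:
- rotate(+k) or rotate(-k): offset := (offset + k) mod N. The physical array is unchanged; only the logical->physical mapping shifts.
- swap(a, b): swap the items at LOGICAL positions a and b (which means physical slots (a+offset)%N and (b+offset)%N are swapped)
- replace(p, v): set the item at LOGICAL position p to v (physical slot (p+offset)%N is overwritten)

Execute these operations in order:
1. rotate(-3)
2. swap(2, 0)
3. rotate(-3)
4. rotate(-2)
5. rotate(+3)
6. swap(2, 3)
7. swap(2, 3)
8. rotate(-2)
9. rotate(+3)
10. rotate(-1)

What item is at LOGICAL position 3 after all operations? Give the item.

Answer: D

Derivation:
After op 1 (rotate(-3)): offset=2, physical=[A,B,C,D,E], logical=[C,D,E,A,B]
After op 2 (swap(2, 0)): offset=2, physical=[A,B,E,D,C], logical=[E,D,C,A,B]
After op 3 (rotate(-3)): offset=4, physical=[A,B,E,D,C], logical=[C,A,B,E,D]
After op 4 (rotate(-2)): offset=2, physical=[A,B,E,D,C], logical=[E,D,C,A,B]
After op 5 (rotate(+3)): offset=0, physical=[A,B,E,D,C], logical=[A,B,E,D,C]
After op 6 (swap(2, 3)): offset=0, physical=[A,B,D,E,C], logical=[A,B,D,E,C]
After op 7 (swap(2, 3)): offset=0, physical=[A,B,E,D,C], logical=[A,B,E,D,C]
After op 8 (rotate(-2)): offset=3, physical=[A,B,E,D,C], logical=[D,C,A,B,E]
After op 9 (rotate(+3)): offset=1, physical=[A,B,E,D,C], logical=[B,E,D,C,A]
After op 10 (rotate(-1)): offset=0, physical=[A,B,E,D,C], logical=[A,B,E,D,C]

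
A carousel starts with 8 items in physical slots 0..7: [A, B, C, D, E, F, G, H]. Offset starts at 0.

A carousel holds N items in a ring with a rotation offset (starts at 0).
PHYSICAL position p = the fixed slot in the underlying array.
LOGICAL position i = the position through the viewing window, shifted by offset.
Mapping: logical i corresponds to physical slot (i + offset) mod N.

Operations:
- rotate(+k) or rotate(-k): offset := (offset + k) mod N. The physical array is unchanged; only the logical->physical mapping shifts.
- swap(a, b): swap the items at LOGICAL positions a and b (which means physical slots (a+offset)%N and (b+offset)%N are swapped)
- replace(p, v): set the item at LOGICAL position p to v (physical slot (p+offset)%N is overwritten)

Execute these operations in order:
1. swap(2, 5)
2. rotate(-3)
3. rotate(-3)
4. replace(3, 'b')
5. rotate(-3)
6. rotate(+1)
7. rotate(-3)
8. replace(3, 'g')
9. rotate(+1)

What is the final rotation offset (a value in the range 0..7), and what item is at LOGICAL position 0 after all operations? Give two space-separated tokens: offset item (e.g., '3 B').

Answer: 6 G

Derivation:
After op 1 (swap(2, 5)): offset=0, physical=[A,B,F,D,E,C,G,H], logical=[A,B,F,D,E,C,G,H]
After op 2 (rotate(-3)): offset=5, physical=[A,B,F,D,E,C,G,H], logical=[C,G,H,A,B,F,D,E]
After op 3 (rotate(-3)): offset=2, physical=[A,B,F,D,E,C,G,H], logical=[F,D,E,C,G,H,A,B]
After op 4 (replace(3, 'b')): offset=2, physical=[A,B,F,D,E,b,G,H], logical=[F,D,E,b,G,H,A,B]
After op 5 (rotate(-3)): offset=7, physical=[A,B,F,D,E,b,G,H], logical=[H,A,B,F,D,E,b,G]
After op 6 (rotate(+1)): offset=0, physical=[A,B,F,D,E,b,G,H], logical=[A,B,F,D,E,b,G,H]
After op 7 (rotate(-3)): offset=5, physical=[A,B,F,D,E,b,G,H], logical=[b,G,H,A,B,F,D,E]
After op 8 (replace(3, 'g')): offset=5, physical=[g,B,F,D,E,b,G,H], logical=[b,G,H,g,B,F,D,E]
After op 9 (rotate(+1)): offset=6, physical=[g,B,F,D,E,b,G,H], logical=[G,H,g,B,F,D,E,b]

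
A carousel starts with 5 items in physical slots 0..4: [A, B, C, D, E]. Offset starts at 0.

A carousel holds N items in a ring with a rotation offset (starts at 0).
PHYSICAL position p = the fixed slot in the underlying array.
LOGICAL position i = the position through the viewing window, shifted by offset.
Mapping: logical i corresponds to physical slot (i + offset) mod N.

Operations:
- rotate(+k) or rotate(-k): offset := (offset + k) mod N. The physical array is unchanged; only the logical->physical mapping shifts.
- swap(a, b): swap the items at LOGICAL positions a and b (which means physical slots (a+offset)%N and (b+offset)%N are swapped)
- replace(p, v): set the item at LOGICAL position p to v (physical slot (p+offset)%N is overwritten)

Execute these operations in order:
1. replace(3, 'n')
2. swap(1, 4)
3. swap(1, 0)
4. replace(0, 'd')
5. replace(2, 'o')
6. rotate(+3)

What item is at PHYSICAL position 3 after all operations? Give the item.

After op 1 (replace(3, 'n')): offset=0, physical=[A,B,C,n,E], logical=[A,B,C,n,E]
After op 2 (swap(1, 4)): offset=0, physical=[A,E,C,n,B], logical=[A,E,C,n,B]
After op 3 (swap(1, 0)): offset=0, physical=[E,A,C,n,B], logical=[E,A,C,n,B]
After op 4 (replace(0, 'd')): offset=0, physical=[d,A,C,n,B], logical=[d,A,C,n,B]
After op 5 (replace(2, 'o')): offset=0, physical=[d,A,o,n,B], logical=[d,A,o,n,B]
After op 6 (rotate(+3)): offset=3, physical=[d,A,o,n,B], logical=[n,B,d,A,o]

Answer: n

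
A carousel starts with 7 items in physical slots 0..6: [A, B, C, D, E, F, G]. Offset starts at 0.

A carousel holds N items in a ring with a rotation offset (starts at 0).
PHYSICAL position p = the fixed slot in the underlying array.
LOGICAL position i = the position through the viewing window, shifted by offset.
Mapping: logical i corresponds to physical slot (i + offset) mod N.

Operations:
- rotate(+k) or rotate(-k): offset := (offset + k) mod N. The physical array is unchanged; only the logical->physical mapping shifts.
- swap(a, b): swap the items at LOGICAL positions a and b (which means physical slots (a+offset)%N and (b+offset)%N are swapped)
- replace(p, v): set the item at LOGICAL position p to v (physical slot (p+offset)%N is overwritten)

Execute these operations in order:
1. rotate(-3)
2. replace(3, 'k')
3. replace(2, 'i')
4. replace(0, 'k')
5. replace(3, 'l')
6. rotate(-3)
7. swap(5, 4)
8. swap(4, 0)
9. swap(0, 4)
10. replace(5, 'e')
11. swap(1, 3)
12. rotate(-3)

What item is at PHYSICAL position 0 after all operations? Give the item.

After op 1 (rotate(-3)): offset=4, physical=[A,B,C,D,E,F,G], logical=[E,F,G,A,B,C,D]
After op 2 (replace(3, 'k')): offset=4, physical=[k,B,C,D,E,F,G], logical=[E,F,G,k,B,C,D]
After op 3 (replace(2, 'i')): offset=4, physical=[k,B,C,D,E,F,i], logical=[E,F,i,k,B,C,D]
After op 4 (replace(0, 'k')): offset=4, physical=[k,B,C,D,k,F,i], logical=[k,F,i,k,B,C,D]
After op 5 (replace(3, 'l')): offset=4, physical=[l,B,C,D,k,F,i], logical=[k,F,i,l,B,C,D]
After op 6 (rotate(-3)): offset=1, physical=[l,B,C,D,k,F,i], logical=[B,C,D,k,F,i,l]
After op 7 (swap(5, 4)): offset=1, physical=[l,B,C,D,k,i,F], logical=[B,C,D,k,i,F,l]
After op 8 (swap(4, 0)): offset=1, physical=[l,i,C,D,k,B,F], logical=[i,C,D,k,B,F,l]
After op 9 (swap(0, 4)): offset=1, physical=[l,B,C,D,k,i,F], logical=[B,C,D,k,i,F,l]
After op 10 (replace(5, 'e')): offset=1, physical=[l,B,C,D,k,i,e], logical=[B,C,D,k,i,e,l]
After op 11 (swap(1, 3)): offset=1, physical=[l,B,k,D,C,i,e], logical=[B,k,D,C,i,e,l]
After op 12 (rotate(-3)): offset=5, physical=[l,B,k,D,C,i,e], logical=[i,e,l,B,k,D,C]

Answer: l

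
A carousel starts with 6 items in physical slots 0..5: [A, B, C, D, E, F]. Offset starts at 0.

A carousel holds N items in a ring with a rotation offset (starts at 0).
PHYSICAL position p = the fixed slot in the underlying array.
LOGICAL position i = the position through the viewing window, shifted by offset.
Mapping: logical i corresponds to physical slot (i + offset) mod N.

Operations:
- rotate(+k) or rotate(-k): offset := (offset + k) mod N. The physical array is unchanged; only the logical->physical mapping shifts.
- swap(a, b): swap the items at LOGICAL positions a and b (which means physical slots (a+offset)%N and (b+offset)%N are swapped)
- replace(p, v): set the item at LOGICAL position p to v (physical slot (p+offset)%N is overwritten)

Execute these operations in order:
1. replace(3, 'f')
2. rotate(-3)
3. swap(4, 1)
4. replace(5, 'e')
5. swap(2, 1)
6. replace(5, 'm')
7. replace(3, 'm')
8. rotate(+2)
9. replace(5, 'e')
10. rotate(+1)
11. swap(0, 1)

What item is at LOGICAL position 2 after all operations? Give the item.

Answer: m

Derivation:
After op 1 (replace(3, 'f')): offset=0, physical=[A,B,C,f,E,F], logical=[A,B,C,f,E,F]
After op 2 (rotate(-3)): offset=3, physical=[A,B,C,f,E,F], logical=[f,E,F,A,B,C]
After op 3 (swap(4, 1)): offset=3, physical=[A,E,C,f,B,F], logical=[f,B,F,A,E,C]
After op 4 (replace(5, 'e')): offset=3, physical=[A,E,e,f,B,F], logical=[f,B,F,A,E,e]
After op 5 (swap(2, 1)): offset=3, physical=[A,E,e,f,F,B], logical=[f,F,B,A,E,e]
After op 6 (replace(5, 'm')): offset=3, physical=[A,E,m,f,F,B], logical=[f,F,B,A,E,m]
After op 7 (replace(3, 'm')): offset=3, physical=[m,E,m,f,F,B], logical=[f,F,B,m,E,m]
After op 8 (rotate(+2)): offset=5, physical=[m,E,m,f,F,B], logical=[B,m,E,m,f,F]
After op 9 (replace(5, 'e')): offset=5, physical=[m,E,m,f,e,B], logical=[B,m,E,m,f,e]
After op 10 (rotate(+1)): offset=0, physical=[m,E,m,f,e,B], logical=[m,E,m,f,e,B]
After op 11 (swap(0, 1)): offset=0, physical=[E,m,m,f,e,B], logical=[E,m,m,f,e,B]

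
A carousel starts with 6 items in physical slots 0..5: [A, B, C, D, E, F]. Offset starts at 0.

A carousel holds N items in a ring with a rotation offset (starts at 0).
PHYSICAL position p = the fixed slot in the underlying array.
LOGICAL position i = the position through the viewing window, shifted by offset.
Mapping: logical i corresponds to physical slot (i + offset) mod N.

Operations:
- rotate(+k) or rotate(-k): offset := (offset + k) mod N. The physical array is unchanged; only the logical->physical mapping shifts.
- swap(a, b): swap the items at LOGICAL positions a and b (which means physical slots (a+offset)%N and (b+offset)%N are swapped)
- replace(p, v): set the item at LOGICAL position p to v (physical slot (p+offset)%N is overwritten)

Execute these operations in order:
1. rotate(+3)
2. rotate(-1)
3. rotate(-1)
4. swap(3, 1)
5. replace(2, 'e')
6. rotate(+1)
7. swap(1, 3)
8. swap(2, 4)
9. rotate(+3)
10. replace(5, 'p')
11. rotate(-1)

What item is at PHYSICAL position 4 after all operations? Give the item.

After op 1 (rotate(+3)): offset=3, physical=[A,B,C,D,E,F], logical=[D,E,F,A,B,C]
After op 2 (rotate(-1)): offset=2, physical=[A,B,C,D,E,F], logical=[C,D,E,F,A,B]
After op 3 (rotate(-1)): offset=1, physical=[A,B,C,D,E,F], logical=[B,C,D,E,F,A]
After op 4 (swap(3, 1)): offset=1, physical=[A,B,E,D,C,F], logical=[B,E,D,C,F,A]
After op 5 (replace(2, 'e')): offset=1, physical=[A,B,E,e,C,F], logical=[B,E,e,C,F,A]
After op 6 (rotate(+1)): offset=2, physical=[A,B,E,e,C,F], logical=[E,e,C,F,A,B]
After op 7 (swap(1, 3)): offset=2, physical=[A,B,E,F,C,e], logical=[E,F,C,e,A,B]
After op 8 (swap(2, 4)): offset=2, physical=[C,B,E,F,A,e], logical=[E,F,A,e,C,B]
After op 9 (rotate(+3)): offset=5, physical=[C,B,E,F,A,e], logical=[e,C,B,E,F,A]
After op 10 (replace(5, 'p')): offset=5, physical=[C,B,E,F,p,e], logical=[e,C,B,E,F,p]
After op 11 (rotate(-1)): offset=4, physical=[C,B,E,F,p,e], logical=[p,e,C,B,E,F]

Answer: p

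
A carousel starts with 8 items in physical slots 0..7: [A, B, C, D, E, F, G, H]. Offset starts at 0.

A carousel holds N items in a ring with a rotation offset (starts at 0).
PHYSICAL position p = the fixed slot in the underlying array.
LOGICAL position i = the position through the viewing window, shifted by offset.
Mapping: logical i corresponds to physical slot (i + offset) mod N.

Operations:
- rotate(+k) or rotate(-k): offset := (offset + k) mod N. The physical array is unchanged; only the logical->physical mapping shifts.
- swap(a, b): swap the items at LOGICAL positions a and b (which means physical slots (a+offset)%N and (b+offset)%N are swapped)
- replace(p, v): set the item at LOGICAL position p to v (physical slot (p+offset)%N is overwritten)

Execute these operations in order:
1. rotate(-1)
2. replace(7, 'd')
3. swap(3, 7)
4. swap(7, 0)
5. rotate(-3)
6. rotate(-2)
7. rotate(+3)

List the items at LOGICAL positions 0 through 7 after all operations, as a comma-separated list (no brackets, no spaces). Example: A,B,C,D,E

After op 1 (rotate(-1)): offset=7, physical=[A,B,C,D,E,F,G,H], logical=[H,A,B,C,D,E,F,G]
After op 2 (replace(7, 'd')): offset=7, physical=[A,B,C,D,E,F,d,H], logical=[H,A,B,C,D,E,F,d]
After op 3 (swap(3, 7)): offset=7, physical=[A,B,d,D,E,F,C,H], logical=[H,A,B,d,D,E,F,C]
After op 4 (swap(7, 0)): offset=7, physical=[A,B,d,D,E,F,H,C], logical=[C,A,B,d,D,E,F,H]
After op 5 (rotate(-3)): offset=4, physical=[A,B,d,D,E,F,H,C], logical=[E,F,H,C,A,B,d,D]
After op 6 (rotate(-2)): offset=2, physical=[A,B,d,D,E,F,H,C], logical=[d,D,E,F,H,C,A,B]
After op 7 (rotate(+3)): offset=5, physical=[A,B,d,D,E,F,H,C], logical=[F,H,C,A,B,d,D,E]

Answer: F,H,C,A,B,d,D,E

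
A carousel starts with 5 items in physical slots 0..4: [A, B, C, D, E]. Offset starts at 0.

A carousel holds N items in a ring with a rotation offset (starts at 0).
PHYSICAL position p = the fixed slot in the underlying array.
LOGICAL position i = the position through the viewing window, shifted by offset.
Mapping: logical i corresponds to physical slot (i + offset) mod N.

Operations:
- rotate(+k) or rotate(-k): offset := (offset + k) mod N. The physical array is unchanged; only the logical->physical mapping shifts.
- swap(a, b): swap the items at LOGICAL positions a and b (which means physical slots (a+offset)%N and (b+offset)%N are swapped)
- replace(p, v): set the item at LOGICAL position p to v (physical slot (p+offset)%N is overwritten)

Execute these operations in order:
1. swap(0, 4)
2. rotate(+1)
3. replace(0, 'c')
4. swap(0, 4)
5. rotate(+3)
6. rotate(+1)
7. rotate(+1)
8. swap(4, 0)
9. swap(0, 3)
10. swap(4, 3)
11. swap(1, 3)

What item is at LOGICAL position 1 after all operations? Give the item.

After op 1 (swap(0, 4)): offset=0, physical=[E,B,C,D,A], logical=[E,B,C,D,A]
After op 2 (rotate(+1)): offset=1, physical=[E,B,C,D,A], logical=[B,C,D,A,E]
After op 3 (replace(0, 'c')): offset=1, physical=[E,c,C,D,A], logical=[c,C,D,A,E]
After op 4 (swap(0, 4)): offset=1, physical=[c,E,C,D,A], logical=[E,C,D,A,c]
After op 5 (rotate(+3)): offset=4, physical=[c,E,C,D,A], logical=[A,c,E,C,D]
After op 6 (rotate(+1)): offset=0, physical=[c,E,C,D,A], logical=[c,E,C,D,A]
After op 7 (rotate(+1)): offset=1, physical=[c,E,C,D,A], logical=[E,C,D,A,c]
After op 8 (swap(4, 0)): offset=1, physical=[E,c,C,D,A], logical=[c,C,D,A,E]
After op 9 (swap(0, 3)): offset=1, physical=[E,A,C,D,c], logical=[A,C,D,c,E]
After op 10 (swap(4, 3)): offset=1, physical=[c,A,C,D,E], logical=[A,C,D,E,c]
After op 11 (swap(1, 3)): offset=1, physical=[c,A,E,D,C], logical=[A,E,D,C,c]

Answer: E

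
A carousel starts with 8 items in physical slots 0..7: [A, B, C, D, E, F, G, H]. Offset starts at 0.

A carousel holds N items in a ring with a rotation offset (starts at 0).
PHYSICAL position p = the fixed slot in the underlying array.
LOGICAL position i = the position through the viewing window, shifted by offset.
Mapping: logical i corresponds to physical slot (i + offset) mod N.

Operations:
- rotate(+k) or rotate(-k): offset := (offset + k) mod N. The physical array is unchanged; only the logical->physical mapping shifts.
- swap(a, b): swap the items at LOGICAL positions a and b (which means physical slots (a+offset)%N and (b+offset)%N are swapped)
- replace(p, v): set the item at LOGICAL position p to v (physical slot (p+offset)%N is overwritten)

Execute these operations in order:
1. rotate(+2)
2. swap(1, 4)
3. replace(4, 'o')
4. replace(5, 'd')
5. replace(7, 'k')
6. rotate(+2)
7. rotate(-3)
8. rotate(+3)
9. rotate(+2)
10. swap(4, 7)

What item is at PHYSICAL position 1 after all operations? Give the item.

After op 1 (rotate(+2)): offset=2, physical=[A,B,C,D,E,F,G,H], logical=[C,D,E,F,G,H,A,B]
After op 2 (swap(1, 4)): offset=2, physical=[A,B,C,G,E,F,D,H], logical=[C,G,E,F,D,H,A,B]
After op 3 (replace(4, 'o')): offset=2, physical=[A,B,C,G,E,F,o,H], logical=[C,G,E,F,o,H,A,B]
After op 4 (replace(5, 'd')): offset=2, physical=[A,B,C,G,E,F,o,d], logical=[C,G,E,F,o,d,A,B]
After op 5 (replace(7, 'k')): offset=2, physical=[A,k,C,G,E,F,o,d], logical=[C,G,E,F,o,d,A,k]
After op 6 (rotate(+2)): offset=4, physical=[A,k,C,G,E,F,o,d], logical=[E,F,o,d,A,k,C,G]
After op 7 (rotate(-3)): offset=1, physical=[A,k,C,G,E,F,o,d], logical=[k,C,G,E,F,o,d,A]
After op 8 (rotate(+3)): offset=4, physical=[A,k,C,G,E,F,o,d], logical=[E,F,o,d,A,k,C,G]
After op 9 (rotate(+2)): offset=6, physical=[A,k,C,G,E,F,o,d], logical=[o,d,A,k,C,G,E,F]
After op 10 (swap(4, 7)): offset=6, physical=[A,k,F,G,E,C,o,d], logical=[o,d,A,k,F,G,E,C]

Answer: k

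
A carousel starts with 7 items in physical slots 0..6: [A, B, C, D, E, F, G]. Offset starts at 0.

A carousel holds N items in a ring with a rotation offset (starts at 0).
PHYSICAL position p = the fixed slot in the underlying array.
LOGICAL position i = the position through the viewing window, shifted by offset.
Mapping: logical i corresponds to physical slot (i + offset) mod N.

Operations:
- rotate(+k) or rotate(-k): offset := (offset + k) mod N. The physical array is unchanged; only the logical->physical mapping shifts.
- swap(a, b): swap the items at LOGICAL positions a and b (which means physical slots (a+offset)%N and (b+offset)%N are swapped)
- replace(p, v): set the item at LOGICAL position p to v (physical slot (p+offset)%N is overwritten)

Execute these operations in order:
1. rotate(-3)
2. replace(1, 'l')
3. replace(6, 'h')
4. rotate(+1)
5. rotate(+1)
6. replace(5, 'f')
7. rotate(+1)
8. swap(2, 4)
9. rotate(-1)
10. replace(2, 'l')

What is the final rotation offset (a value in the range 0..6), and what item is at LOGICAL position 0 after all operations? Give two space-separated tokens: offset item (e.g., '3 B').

Answer: 6 G

Derivation:
After op 1 (rotate(-3)): offset=4, physical=[A,B,C,D,E,F,G], logical=[E,F,G,A,B,C,D]
After op 2 (replace(1, 'l')): offset=4, physical=[A,B,C,D,E,l,G], logical=[E,l,G,A,B,C,D]
After op 3 (replace(6, 'h')): offset=4, physical=[A,B,C,h,E,l,G], logical=[E,l,G,A,B,C,h]
After op 4 (rotate(+1)): offset=5, physical=[A,B,C,h,E,l,G], logical=[l,G,A,B,C,h,E]
After op 5 (rotate(+1)): offset=6, physical=[A,B,C,h,E,l,G], logical=[G,A,B,C,h,E,l]
After op 6 (replace(5, 'f')): offset=6, physical=[A,B,C,h,f,l,G], logical=[G,A,B,C,h,f,l]
After op 7 (rotate(+1)): offset=0, physical=[A,B,C,h,f,l,G], logical=[A,B,C,h,f,l,G]
After op 8 (swap(2, 4)): offset=0, physical=[A,B,f,h,C,l,G], logical=[A,B,f,h,C,l,G]
After op 9 (rotate(-1)): offset=6, physical=[A,B,f,h,C,l,G], logical=[G,A,B,f,h,C,l]
After op 10 (replace(2, 'l')): offset=6, physical=[A,l,f,h,C,l,G], logical=[G,A,l,f,h,C,l]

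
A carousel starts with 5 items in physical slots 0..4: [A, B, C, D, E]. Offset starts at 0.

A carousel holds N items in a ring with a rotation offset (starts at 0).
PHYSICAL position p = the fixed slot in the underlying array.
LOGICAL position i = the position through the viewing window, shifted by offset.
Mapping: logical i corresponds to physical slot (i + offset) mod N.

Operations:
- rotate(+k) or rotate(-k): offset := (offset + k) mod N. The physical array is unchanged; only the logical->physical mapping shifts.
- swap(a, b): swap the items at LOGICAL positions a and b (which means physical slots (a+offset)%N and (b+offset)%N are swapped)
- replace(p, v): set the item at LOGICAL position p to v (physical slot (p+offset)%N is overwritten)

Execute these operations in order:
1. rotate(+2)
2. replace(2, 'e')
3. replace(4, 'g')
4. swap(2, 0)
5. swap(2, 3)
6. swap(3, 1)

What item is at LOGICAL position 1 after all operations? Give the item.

After op 1 (rotate(+2)): offset=2, physical=[A,B,C,D,E], logical=[C,D,E,A,B]
After op 2 (replace(2, 'e')): offset=2, physical=[A,B,C,D,e], logical=[C,D,e,A,B]
After op 3 (replace(4, 'g')): offset=2, physical=[A,g,C,D,e], logical=[C,D,e,A,g]
After op 4 (swap(2, 0)): offset=2, physical=[A,g,e,D,C], logical=[e,D,C,A,g]
After op 5 (swap(2, 3)): offset=2, physical=[C,g,e,D,A], logical=[e,D,A,C,g]
After op 6 (swap(3, 1)): offset=2, physical=[D,g,e,C,A], logical=[e,C,A,D,g]

Answer: C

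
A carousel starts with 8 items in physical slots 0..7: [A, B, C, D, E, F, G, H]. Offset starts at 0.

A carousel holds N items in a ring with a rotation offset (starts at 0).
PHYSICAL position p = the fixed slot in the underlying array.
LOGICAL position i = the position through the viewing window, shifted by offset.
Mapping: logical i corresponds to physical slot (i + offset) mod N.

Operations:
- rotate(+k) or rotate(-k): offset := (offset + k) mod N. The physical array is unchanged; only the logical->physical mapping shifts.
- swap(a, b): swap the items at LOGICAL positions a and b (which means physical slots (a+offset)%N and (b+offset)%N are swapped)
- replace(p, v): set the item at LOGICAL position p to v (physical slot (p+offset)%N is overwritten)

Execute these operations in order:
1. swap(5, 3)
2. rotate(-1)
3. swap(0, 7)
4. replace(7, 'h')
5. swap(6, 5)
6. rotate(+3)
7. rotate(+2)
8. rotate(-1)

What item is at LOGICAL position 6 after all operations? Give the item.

After op 1 (swap(5, 3)): offset=0, physical=[A,B,C,F,E,D,G,H], logical=[A,B,C,F,E,D,G,H]
After op 2 (rotate(-1)): offset=7, physical=[A,B,C,F,E,D,G,H], logical=[H,A,B,C,F,E,D,G]
After op 3 (swap(0, 7)): offset=7, physical=[A,B,C,F,E,D,H,G], logical=[G,A,B,C,F,E,D,H]
After op 4 (replace(7, 'h')): offset=7, physical=[A,B,C,F,E,D,h,G], logical=[G,A,B,C,F,E,D,h]
After op 5 (swap(6, 5)): offset=7, physical=[A,B,C,F,D,E,h,G], logical=[G,A,B,C,F,D,E,h]
After op 6 (rotate(+3)): offset=2, physical=[A,B,C,F,D,E,h,G], logical=[C,F,D,E,h,G,A,B]
After op 7 (rotate(+2)): offset=4, physical=[A,B,C,F,D,E,h,G], logical=[D,E,h,G,A,B,C,F]
After op 8 (rotate(-1)): offset=3, physical=[A,B,C,F,D,E,h,G], logical=[F,D,E,h,G,A,B,C]

Answer: B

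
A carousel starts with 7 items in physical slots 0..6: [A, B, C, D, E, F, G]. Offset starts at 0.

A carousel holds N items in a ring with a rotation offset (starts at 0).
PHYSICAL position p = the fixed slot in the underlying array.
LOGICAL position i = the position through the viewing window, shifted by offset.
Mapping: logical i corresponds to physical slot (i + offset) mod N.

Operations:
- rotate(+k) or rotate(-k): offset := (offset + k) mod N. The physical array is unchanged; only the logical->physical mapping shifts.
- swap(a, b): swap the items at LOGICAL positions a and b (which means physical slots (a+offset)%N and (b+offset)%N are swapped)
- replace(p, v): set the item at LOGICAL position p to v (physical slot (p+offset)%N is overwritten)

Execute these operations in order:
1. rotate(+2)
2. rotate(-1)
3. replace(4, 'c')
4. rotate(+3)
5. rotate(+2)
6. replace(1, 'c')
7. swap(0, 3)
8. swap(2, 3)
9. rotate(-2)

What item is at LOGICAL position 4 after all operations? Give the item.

Answer: G

Derivation:
After op 1 (rotate(+2)): offset=2, physical=[A,B,C,D,E,F,G], logical=[C,D,E,F,G,A,B]
After op 2 (rotate(-1)): offset=1, physical=[A,B,C,D,E,F,G], logical=[B,C,D,E,F,G,A]
After op 3 (replace(4, 'c')): offset=1, physical=[A,B,C,D,E,c,G], logical=[B,C,D,E,c,G,A]
After op 4 (rotate(+3)): offset=4, physical=[A,B,C,D,E,c,G], logical=[E,c,G,A,B,C,D]
After op 5 (rotate(+2)): offset=6, physical=[A,B,C,D,E,c,G], logical=[G,A,B,C,D,E,c]
After op 6 (replace(1, 'c')): offset=6, physical=[c,B,C,D,E,c,G], logical=[G,c,B,C,D,E,c]
After op 7 (swap(0, 3)): offset=6, physical=[c,B,G,D,E,c,C], logical=[C,c,B,G,D,E,c]
After op 8 (swap(2, 3)): offset=6, physical=[c,G,B,D,E,c,C], logical=[C,c,G,B,D,E,c]
After op 9 (rotate(-2)): offset=4, physical=[c,G,B,D,E,c,C], logical=[E,c,C,c,G,B,D]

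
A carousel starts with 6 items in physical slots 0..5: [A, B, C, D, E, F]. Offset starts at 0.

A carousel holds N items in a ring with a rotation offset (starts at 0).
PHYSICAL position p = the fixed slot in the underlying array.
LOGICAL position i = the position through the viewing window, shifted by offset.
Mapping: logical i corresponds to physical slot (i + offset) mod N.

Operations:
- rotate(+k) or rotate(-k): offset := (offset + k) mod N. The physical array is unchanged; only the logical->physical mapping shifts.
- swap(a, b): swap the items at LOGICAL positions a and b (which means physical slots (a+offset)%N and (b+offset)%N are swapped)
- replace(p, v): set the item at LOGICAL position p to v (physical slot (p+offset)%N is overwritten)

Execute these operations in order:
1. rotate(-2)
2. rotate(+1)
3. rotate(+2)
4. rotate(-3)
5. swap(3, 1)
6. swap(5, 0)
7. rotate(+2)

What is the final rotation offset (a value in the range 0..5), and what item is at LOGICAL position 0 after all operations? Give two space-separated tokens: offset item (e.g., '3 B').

Answer: 0 A

Derivation:
After op 1 (rotate(-2)): offset=4, physical=[A,B,C,D,E,F], logical=[E,F,A,B,C,D]
After op 2 (rotate(+1)): offset=5, physical=[A,B,C,D,E,F], logical=[F,A,B,C,D,E]
After op 3 (rotate(+2)): offset=1, physical=[A,B,C,D,E,F], logical=[B,C,D,E,F,A]
After op 4 (rotate(-3)): offset=4, physical=[A,B,C,D,E,F], logical=[E,F,A,B,C,D]
After op 5 (swap(3, 1)): offset=4, physical=[A,F,C,D,E,B], logical=[E,B,A,F,C,D]
After op 6 (swap(5, 0)): offset=4, physical=[A,F,C,E,D,B], logical=[D,B,A,F,C,E]
After op 7 (rotate(+2)): offset=0, physical=[A,F,C,E,D,B], logical=[A,F,C,E,D,B]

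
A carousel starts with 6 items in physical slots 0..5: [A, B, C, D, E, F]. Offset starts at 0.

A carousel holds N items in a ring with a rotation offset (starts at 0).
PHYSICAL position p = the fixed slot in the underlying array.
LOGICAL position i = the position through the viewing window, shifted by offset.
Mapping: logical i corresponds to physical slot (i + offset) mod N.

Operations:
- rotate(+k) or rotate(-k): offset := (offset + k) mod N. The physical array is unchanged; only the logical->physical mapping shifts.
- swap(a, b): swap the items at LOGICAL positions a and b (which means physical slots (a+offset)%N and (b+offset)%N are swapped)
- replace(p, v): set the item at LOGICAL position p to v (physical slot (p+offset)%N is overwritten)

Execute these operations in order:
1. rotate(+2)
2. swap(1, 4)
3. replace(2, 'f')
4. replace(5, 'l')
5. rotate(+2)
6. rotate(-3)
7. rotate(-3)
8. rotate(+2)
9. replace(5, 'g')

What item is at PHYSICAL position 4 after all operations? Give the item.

After op 1 (rotate(+2)): offset=2, physical=[A,B,C,D,E,F], logical=[C,D,E,F,A,B]
After op 2 (swap(1, 4)): offset=2, physical=[D,B,C,A,E,F], logical=[C,A,E,F,D,B]
After op 3 (replace(2, 'f')): offset=2, physical=[D,B,C,A,f,F], logical=[C,A,f,F,D,B]
After op 4 (replace(5, 'l')): offset=2, physical=[D,l,C,A,f,F], logical=[C,A,f,F,D,l]
After op 5 (rotate(+2)): offset=4, physical=[D,l,C,A,f,F], logical=[f,F,D,l,C,A]
After op 6 (rotate(-3)): offset=1, physical=[D,l,C,A,f,F], logical=[l,C,A,f,F,D]
After op 7 (rotate(-3)): offset=4, physical=[D,l,C,A,f,F], logical=[f,F,D,l,C,A]
After op 8 (rotate(+2)): offset=0, physical=[D,l,C,A,f,F], logical=[D,l,C,A,f,F]
After op 9 (replace(5, 'g')): offset=0, physical=[D,l,C,A,f,g], logical=[D,l,C,A,f,g]

Answer: f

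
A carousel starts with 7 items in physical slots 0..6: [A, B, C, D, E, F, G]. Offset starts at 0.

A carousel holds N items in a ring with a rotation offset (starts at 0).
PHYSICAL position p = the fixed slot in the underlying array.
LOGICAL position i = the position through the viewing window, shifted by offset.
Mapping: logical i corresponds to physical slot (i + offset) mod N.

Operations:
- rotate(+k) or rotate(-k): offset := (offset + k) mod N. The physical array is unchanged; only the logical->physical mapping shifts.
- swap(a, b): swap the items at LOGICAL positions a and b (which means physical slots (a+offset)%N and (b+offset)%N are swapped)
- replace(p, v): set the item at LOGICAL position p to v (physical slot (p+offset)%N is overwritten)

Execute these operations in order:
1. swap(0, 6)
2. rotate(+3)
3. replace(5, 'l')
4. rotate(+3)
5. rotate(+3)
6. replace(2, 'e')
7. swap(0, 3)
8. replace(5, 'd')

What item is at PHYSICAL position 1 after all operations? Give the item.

Answer: l

Derivation:
After op 1 (swap(0, 6)): offset=0, physical=[G,B,C,D,E,F,A], logical=[G,B,C,D,E,F,A]
After op 2 (rotate(+3)): offset=3, physical=[G,B,C,D,E,F,A], logical=[D,E,F,A,G,B,C]
After op 3 (replace(5, 'l')): offset=3, physical=[G,l,C,D,E,F,A], logical=[D,E,F,A,G,l,C]
After op 4 (rotate(+3)): offset=6, physical=[G,l,C,D,E,F,A], logical=[A,G,l,C,D,E,F]
After op 5 (rotate(+3)): offset=2, physical=[G,l,C,D,E,F,A], logical=[C,D,E,F,A,G,l]
After op 6 (replace(2, 'e')): offset=2, physical=[G,l,C,D,e,F,A], logical=[C,D,e,F,A,G,l]
After op 7 (swap(0, 3)): offset=2, physical=[G,l,F,D,e,C,A], logical=[F,D,e,C,A,G,l]
After op 8 (replace(5, 'd')): offset=2, physical=[d,l,F,D,e,C,A], logical=[F,D,e,C,A,d,l]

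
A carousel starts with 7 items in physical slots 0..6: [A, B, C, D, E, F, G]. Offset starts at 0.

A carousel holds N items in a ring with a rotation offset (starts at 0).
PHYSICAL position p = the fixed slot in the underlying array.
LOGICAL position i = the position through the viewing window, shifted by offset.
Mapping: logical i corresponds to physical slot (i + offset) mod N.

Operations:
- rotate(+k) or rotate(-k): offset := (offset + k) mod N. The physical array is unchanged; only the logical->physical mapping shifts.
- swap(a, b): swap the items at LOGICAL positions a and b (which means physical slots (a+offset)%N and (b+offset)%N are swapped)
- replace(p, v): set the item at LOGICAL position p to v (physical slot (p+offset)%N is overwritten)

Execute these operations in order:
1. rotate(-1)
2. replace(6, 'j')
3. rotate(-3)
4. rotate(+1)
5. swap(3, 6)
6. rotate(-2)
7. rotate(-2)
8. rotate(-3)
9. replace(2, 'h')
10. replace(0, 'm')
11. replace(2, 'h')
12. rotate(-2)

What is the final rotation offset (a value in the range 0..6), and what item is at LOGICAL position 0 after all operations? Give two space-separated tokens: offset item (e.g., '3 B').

After op 1 (rotate(-1)): offset=6, physical=[A,B,C,D,E,F,G], logical=[G,A,B,C,D,E,F]
After op 2 (replace(6, 'j')): offset=6, physical=[A,B,C,D,E,j,G], logical=[G,A,B,C,D,E,j]
After op 3 (rotate(-3)): offset=3, physical=[A,B,C,D,E,j,G], logical=[D,E,j,G,A,B,C]
After op 4 (rotate(+1)): offset=4, physical=[A,B,C,D,E,j,G], logical=[E,j,G,A,B,C,D]
After op 5 (swap(3, 6)): offset=4, physical=[D,B,C,A,E,j,G], logical=[E,j,G,D,B,C,A]
After op 6 (rotate(-2)): offset=2, physical=[D,B,C,A,E,j,G], logical=[C,A,E,j,G,D,B]
After op 7 (rotate(-2)): offset=0, physical=[D,B,C,A,E,j,G], logical=[D,B,C,A,E,j,G]
After op 8 (rotate(-3)): offset=4, physical=[D,B,C,A,E,j,G], logical=[E,j,G,D,B,C,A]
After op 9 (replace(2, 'h')): offset=4, physical=[D,B,C,A,E,j,h], logical=[E,j,h,D,B,C,A]
After op 10 (replace(0, 'm')): offset=4, physical=[D,B,C,A,m,j,h], logical=[m,j,h,D,B,C,A]
After op 11 (replace(2, 'h')): offset=4, physical=[D,B,C,A,m,j,h], logical=[m,j,h,D,B,C,A]
After op 12 (rotate(-2)): offset=2, physical=[D,B,C,A,m,j,h], logical=[C,A,m,j,h,D,B]

Answer: 2 C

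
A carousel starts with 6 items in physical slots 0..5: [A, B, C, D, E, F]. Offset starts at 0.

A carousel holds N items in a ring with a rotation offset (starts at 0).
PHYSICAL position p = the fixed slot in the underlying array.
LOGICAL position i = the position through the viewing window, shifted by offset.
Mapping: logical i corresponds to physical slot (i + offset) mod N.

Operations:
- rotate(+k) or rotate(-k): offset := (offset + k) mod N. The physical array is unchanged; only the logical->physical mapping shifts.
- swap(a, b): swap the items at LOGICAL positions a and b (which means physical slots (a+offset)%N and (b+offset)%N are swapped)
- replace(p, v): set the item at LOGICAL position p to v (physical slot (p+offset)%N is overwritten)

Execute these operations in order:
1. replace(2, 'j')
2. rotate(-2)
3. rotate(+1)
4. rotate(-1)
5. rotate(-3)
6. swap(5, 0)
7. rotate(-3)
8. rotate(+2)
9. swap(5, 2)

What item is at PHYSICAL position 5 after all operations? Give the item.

Answer: j

Derivation:
After op 1 (replace(2, 'j')): offset=0, physical=[A,B,j,D,E,F], logical=[A,B,j,D,E,F]
After op 2 (rotate(-2)): offset=4, physical=[A,B,j,D,E,F], logical=[E,F,A,B,j,D]
After op 3 (rotate(+1)): offset=5, physical=[A,B,j,D,E,F], logical=[F,A,B,j,D,E]
After op 4 (rotate(-1)): offset=4, physical=[A,B,j,D,E,F], logical=[E,F,A,B,j,D]
After op 5 (rotate(-3)): offset=1, physical=[A,B,j,D,E,F], logical=[B,j,D,E,F,A]
After op 6 (swap(5, 0)): offset=1, physical=[B,A,j,D,E,F], logical=[A,j,D,E,F,B]
After op 7 (rotate(-3)): offset=4, physical=[B,A,j,D,E,F], logical=[E,F,B,A,j,D]
After op 8 (rotate(+2)): offset=0, physical=[B,A,j,D,E,F], logical=[B,A,j,D,E,F]
After op 9 (swap(5, 2)): offset=0, physical=[B,A,F,D,E,j], logical=[B,A,F,D,E,j]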